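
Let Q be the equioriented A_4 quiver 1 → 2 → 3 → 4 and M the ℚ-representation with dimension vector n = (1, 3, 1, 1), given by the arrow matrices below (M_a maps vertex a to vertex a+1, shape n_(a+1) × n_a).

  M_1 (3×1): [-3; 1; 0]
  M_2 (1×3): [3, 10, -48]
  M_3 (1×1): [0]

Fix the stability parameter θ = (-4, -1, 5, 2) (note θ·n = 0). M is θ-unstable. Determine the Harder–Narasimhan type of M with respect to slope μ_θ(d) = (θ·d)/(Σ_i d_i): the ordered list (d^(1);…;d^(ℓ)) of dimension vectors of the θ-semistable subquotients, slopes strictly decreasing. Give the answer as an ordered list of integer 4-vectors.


Barcode: M ≅ I[1,3], I[2,2]^2, I[4,4]. HN layers by μ_θ (4 steps, strictly decreasing):
  μ^(1)=5; μ^(2)=2; μ^(3)=-1; μ^(4)=-4

((0, 0, 1, 0); (0, 0, 0, 1); (0, 3, 0, 0); (1, 0, 0, 0))


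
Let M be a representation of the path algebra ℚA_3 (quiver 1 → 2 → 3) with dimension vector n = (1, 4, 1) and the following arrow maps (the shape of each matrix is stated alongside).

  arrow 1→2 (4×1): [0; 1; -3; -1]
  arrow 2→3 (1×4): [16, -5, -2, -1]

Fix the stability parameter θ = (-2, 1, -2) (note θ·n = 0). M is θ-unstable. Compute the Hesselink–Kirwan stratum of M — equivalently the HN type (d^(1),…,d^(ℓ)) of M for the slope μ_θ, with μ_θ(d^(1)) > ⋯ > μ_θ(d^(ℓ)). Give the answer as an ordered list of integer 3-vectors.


Barcode: M ≅ I[1,3], I[2,2]^3. HN layers by μ_θ (3 steps, strictly decreasing):
  μ^(1)=1; μ^(2)=-1/2; μ^(3)=-2

((0, 3, 0); (0, 1, 1); (1, 0, 0))


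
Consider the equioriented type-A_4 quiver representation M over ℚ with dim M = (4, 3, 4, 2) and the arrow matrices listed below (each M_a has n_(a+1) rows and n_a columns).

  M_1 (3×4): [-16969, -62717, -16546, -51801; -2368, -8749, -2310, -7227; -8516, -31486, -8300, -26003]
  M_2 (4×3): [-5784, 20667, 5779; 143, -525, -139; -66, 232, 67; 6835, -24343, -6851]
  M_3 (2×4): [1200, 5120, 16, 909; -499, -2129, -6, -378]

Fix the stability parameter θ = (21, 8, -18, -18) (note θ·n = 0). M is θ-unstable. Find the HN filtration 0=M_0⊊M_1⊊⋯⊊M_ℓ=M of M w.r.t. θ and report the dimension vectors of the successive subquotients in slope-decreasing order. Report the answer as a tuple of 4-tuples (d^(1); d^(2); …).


Barcode: M ≅ I[1,1], I[1,3], I[1,4]^2, I[3,3]. HN layers by μ_θ (4 steps, strictly decreasing):
  μ^(1)=21; μ^(2)=11/3; μ^(3)=-7/4; μ^(4)=-18

((1, 0, 0, 0); (1, 1, 1, 0); (2, 2, 2, 2); (0, 0, 1, 0))


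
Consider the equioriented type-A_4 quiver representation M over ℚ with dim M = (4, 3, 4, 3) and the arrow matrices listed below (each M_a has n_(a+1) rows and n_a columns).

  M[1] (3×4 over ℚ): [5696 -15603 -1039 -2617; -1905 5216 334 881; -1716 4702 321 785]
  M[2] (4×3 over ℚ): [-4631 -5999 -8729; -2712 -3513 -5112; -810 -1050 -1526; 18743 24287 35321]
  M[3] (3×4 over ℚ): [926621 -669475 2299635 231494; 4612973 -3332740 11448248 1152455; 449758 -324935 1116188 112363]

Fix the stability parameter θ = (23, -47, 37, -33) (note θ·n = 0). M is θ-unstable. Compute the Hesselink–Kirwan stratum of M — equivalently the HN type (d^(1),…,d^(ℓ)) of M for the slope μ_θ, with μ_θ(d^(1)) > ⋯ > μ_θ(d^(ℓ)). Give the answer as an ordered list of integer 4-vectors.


Interval decomposition of M: I[1,1], I[1,2], I[1,4]^2, I[3,3], I[3,4].
HN type (ℓ=4): μ^(1)=37; μ^(2)=23; μ^(3)=2; μ^(4)=-12

((0, 0, 1, 0); (1, 0, 0, 0); (0, 0, 3, 3); (3, 3, 0, 0))


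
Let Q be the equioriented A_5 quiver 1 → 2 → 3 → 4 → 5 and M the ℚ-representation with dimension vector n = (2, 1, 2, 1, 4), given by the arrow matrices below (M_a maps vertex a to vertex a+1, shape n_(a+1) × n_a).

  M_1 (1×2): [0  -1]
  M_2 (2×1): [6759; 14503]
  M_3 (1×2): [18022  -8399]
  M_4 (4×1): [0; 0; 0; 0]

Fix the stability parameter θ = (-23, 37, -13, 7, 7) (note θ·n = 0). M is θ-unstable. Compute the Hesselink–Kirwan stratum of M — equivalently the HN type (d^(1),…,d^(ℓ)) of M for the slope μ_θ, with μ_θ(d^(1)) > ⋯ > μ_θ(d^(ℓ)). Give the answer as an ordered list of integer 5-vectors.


Via rank(M_{q-1}∘⋯∘M_p): M ≅ I[1,1], I[1,4], I[3,3], I[5,5]^4.
μ_θ-semistable layers: μ^(1)=31/3; μ^(2)=7; μ^(3)=-13; μ^(4)=-23

((0, 1, 1, 1, 0); (0, 0, 0, 0, 4); (0, 0, 1, 0, 0); (2, 0, 0, 0, 0))


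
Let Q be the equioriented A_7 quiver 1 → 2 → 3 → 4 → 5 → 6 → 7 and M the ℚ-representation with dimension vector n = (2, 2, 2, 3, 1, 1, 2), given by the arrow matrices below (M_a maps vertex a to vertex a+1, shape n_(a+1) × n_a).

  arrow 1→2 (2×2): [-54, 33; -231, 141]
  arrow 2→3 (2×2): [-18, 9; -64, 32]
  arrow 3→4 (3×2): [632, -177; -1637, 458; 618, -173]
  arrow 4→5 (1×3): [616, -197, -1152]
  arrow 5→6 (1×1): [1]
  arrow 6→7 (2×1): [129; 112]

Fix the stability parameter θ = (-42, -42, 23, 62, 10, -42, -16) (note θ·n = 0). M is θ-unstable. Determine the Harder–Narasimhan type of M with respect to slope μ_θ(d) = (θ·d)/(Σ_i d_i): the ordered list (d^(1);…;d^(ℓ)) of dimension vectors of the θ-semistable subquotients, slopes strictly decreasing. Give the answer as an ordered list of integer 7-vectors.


Barcode: M ≅ I[1,2], I[1,7], I[3,4], I[4,4], I[7,7]. HN layers by μ_θ (5 steps, strictly decreasing):
  μ^(1)=62; μ^(2)=23; μ^(3)=37/5; μ^(4)=-16; μ^(5)=-42

((0, 0, 0, 2, 0, 0, 0); (0, 0, 1, 0, 0, 0, 0); (0, 0, 1, 1, 1, 1, 1); (0, 0, 0, 0, 0, 0, 1); (2, 2, 0, 0, 0, 0, 0))


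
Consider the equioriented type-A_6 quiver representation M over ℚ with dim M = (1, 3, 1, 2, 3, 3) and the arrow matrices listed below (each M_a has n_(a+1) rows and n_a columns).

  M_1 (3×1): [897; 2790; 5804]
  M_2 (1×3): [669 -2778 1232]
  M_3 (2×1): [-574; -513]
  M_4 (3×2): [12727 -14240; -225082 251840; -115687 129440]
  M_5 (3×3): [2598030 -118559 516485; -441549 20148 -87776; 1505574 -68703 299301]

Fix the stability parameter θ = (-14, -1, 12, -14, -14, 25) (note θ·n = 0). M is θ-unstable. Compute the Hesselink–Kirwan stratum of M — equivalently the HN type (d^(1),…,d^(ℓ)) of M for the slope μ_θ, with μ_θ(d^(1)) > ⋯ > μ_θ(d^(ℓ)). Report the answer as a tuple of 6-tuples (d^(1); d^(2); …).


Interval decomposition of M: I[1,6], I[2,2]^2, I[4,4], I[5,5], I[5,6], I[6,6].
HN type (ℓ=4): μ^(1)=25; μ^(2)=-1; μ^(3)=-17/4; μ^(4)=-14

((0, 0, 0, 0, 0, 3); (0, 2, 0, 0, 0, 0); (0, 1, 1, 1, 1, 0); (1, 0, 0, 1, 2, 0))


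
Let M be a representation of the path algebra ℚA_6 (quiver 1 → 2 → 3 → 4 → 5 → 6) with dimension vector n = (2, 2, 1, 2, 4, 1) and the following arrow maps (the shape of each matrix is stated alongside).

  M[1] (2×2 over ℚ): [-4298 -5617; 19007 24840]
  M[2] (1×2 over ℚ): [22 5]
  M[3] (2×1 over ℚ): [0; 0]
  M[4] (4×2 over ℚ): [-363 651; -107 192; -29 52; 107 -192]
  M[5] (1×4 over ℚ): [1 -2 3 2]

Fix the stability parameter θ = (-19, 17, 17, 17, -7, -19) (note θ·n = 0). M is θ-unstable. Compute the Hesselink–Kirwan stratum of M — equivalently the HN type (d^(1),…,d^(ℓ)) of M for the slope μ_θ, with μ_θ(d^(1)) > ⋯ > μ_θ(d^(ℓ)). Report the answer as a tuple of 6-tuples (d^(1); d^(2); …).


Via rank(M_{q-1}∘⋯∘M_p): M ≅ I[1,2], I[1,3], I[4,5], I[4,6], I[5,5]^2.
μ_θ-semistable layers: μ^(1)=17; μ^(2)=5; μ^(3)=-3; μ^(4)=-7; μ^(5)=-19

((0, 2, 1, 0, 0, 0); (0, 0, 0, 1, 1, 0); (0, 0, 0, 1, 1, 1); (0, 0, 0, 0, 2, 0); (2, 0, 0, 0, 0, 0))


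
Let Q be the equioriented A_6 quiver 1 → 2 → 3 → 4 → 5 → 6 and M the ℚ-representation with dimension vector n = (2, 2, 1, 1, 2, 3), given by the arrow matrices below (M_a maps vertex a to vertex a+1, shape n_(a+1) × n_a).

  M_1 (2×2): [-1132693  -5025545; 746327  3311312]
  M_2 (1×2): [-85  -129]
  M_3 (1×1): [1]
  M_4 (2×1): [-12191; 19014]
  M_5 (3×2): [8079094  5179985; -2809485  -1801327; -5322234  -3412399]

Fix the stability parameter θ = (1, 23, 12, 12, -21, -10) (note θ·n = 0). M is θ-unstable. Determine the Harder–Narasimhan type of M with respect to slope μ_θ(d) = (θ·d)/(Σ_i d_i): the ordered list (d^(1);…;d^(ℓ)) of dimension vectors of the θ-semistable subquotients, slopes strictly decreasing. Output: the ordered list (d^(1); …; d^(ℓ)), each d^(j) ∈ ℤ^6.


Via rank(M_{q-1}∘⋯∘M_p): M ≅ I[1,2], I[1,6], I[5,6], I[6,6].
μ_θ-semistable layers: μ^(1)=23; μ^(2)=16/5; μ^(3)=1; μ^(4)=-10; μ^(5)=-21

((0, 1, 0, 0, 0, 0); (0, 1, 1, 1, 1, 1); (2, 0, 0, 0, 0, 0); (0, 0, 0, 0, 0, 2); (0, 0, 0, 0, 1, 0))


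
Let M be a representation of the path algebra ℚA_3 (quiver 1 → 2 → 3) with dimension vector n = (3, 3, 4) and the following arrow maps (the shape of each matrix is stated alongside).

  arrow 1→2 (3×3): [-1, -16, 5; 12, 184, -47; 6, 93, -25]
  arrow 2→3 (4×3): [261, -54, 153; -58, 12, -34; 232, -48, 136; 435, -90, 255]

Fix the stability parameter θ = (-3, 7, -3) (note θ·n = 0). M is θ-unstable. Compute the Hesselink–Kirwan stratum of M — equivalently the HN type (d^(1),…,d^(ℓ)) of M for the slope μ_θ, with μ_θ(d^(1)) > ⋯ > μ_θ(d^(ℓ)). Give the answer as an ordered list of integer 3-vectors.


Interval decomposition of M: I[1,2]^2, I[1,3], I[3,3]^3.
HN type (ℓ=3): μ^(1)=7; μ^(2)=2; μ^(3)=-3

((0, 2, 0); (0, 1, 1); (3, 0, 3))


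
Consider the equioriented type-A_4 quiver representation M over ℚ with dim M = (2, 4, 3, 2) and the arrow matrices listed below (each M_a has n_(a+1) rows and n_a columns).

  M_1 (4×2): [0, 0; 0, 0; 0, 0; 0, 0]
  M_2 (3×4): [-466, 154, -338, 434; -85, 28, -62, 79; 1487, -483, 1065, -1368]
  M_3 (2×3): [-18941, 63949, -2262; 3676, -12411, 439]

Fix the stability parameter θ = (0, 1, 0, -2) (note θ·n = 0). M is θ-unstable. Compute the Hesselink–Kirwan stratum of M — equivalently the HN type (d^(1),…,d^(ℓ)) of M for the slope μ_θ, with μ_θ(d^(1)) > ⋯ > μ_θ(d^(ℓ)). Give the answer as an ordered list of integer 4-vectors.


Via rank(M_{q-1}∘⋯∘M_p): M ≅ I[1,1]^2, I[2,2], I[2,3], I[2,4]^2.
μ_θ-semistable layers: μ^(1)=1; μ^(2)=1/2; μ^(3)=0; μ^(4)=-1/3

((0, 1, 0, 0); (0, 1, 1, 0); (2, 0, 0, 0); (0, 2, 2, 2))


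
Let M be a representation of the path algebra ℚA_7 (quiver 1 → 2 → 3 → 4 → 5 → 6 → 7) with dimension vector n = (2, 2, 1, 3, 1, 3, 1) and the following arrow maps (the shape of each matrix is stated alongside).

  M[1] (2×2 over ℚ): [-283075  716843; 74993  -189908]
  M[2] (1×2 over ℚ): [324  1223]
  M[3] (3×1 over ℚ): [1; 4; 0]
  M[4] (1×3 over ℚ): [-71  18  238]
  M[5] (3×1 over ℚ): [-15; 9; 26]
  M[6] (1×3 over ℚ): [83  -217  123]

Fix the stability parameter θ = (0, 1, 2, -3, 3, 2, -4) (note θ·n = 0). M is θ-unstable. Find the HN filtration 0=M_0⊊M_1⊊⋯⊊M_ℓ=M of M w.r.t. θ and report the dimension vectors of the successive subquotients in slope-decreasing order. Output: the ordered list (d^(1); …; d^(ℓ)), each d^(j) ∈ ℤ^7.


Via rank(M_{q-1}∘⋯∘M_p): M ≅ I[1,2], I[1,6], I[4,4]^2, I[6,6], I[6,7].
μ_θ-semistable layers: μ^(1)=5/2; μ^(2)=2; μ^(3)=1; μ^(4)=0; μ^(5)=-1; μ^(6)=-3

((0, 0, 0, 0, 1, 1, 0); (0, 0, 0, 0, 0, 1, 0); (0, 1, 0, 0, 0, 0, 0); (2, 1, 1, 1, 0, 0, 0); (0, 0, 0, 0, 0, 1, 1); (0, 0, 0, 2, 0, 0, 0))


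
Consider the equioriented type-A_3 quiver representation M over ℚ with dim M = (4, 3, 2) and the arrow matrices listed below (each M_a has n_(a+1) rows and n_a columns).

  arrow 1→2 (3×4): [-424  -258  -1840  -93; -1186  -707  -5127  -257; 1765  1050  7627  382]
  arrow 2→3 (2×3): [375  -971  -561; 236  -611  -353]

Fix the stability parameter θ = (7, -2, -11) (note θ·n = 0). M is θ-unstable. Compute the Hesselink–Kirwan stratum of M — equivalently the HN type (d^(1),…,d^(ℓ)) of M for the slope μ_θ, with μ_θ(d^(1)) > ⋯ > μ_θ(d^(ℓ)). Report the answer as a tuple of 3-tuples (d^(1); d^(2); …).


Via rank(M_{q-1}∘⋯∘M_p): M ≅ I[1,1], I[1,2], I[1,3]^2.
μ_θ-semistable layers: μ^(1)=7; μ^(2)=5/2; μ^(3)=-2

((1, 0, 0); (1, 1, 0); (2, 2, 2))


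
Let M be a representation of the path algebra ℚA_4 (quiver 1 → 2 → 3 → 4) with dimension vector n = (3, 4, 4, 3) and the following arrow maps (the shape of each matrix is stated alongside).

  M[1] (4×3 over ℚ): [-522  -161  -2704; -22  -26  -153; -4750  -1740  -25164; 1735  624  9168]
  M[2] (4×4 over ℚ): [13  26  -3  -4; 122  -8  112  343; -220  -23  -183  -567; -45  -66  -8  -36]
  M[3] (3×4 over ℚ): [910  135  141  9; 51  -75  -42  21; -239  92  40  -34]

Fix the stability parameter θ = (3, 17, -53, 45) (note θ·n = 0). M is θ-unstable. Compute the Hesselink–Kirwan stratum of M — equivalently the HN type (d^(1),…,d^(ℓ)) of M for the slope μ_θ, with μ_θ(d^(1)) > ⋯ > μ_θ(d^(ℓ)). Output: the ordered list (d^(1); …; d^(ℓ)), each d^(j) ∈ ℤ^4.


Interval decomposition of M: I[1,4]^3, I[2,3].
HN type (ℓ=3): μ^(1)=45; μ^(2)=-11; μ^(3)=-18

((0, 0, 0, 3); (3, 3, 3, 0); (0, 1, 1, 0))


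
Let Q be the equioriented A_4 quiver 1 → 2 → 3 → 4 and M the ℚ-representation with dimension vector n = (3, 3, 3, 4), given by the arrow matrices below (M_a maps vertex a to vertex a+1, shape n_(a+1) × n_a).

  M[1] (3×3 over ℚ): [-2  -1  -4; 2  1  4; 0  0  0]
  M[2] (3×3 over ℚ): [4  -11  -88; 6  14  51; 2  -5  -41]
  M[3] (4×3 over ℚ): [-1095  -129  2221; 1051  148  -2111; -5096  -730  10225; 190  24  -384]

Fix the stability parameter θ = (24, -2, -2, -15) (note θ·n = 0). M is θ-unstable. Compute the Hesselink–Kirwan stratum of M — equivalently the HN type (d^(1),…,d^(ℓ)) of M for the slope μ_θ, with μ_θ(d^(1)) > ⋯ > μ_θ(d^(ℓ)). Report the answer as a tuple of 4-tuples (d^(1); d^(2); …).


Interval decomposition of M: I[1,1]^2, I[1,4], I[2,2], I[2,4], I[3,4], I[4,4].
HN type (ℓ=6): μ^(1)=24; μ^(2)=5/4; μ^(3)=-2; μ^(4)=-19/3; μ^(5)=-17/2; μ^(6)=-15

((2, 0, 0, 0); (1, 1, 1, 1); (0, 1, 0, 0); (0, 1, 1, 1); (0, 0, 1, 1); (0, 0, 0, 1))


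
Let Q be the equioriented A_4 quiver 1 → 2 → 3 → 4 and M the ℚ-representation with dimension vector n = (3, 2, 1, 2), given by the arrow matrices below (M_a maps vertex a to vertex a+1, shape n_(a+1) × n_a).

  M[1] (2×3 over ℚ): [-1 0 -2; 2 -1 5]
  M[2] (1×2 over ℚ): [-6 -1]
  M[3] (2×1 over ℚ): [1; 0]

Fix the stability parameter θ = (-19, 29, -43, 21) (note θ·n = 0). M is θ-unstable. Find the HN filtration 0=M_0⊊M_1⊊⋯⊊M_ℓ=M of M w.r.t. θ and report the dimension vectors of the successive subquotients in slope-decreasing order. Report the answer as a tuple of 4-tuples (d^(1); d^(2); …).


Barcode: M ≅ I[1,1], I[1,2], I[1,4], I[4,4]. HN layers by μ_θ (4 steps, strictly decreasing):
  μ^(1)=29; μ^(2)=21; μ^(3)=-7; μ^(4)=-19

((0, 1, 0, 0); (0, 0, 0, 2); (0, 1, 1, 0); (3, 0, 0, 0))


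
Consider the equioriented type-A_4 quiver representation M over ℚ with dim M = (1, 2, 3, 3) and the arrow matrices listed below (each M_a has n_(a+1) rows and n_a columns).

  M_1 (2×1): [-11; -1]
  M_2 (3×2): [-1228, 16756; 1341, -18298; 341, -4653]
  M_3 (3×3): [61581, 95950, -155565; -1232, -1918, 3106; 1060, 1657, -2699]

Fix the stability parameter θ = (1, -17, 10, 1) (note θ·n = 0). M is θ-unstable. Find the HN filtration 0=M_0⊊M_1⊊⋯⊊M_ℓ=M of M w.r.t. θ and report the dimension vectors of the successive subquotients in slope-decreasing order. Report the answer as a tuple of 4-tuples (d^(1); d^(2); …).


Interval decomposition of M: I[1,4], I[2,4], I[3,3], I[4,4].
HN type (ℓ=5): μ^(1)=10; μ^(2)=11/2; μ^(3)=1; μ^(4)=-8; μ^(5)=-17

((0, 0, 1, 0); (0, 0, 2, 2); (0, 0, 0, 1); (1, 1, 0, 0); (0, 1, 0, 0))


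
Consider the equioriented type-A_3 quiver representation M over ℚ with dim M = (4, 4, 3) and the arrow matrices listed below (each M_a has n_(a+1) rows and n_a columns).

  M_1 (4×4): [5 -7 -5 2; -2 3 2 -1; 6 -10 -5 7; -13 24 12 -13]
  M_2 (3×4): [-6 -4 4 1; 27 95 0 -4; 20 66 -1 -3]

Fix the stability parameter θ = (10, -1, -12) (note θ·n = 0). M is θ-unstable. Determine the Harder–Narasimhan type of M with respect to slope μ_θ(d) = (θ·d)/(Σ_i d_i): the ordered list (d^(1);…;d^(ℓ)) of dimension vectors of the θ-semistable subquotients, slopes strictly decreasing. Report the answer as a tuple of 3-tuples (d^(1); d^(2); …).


Interval decomposition of M: I[1,2], I[1,3]^3.
HN type (ℓ=2): μ^(1)=9/2; μ^(2)=-1

((1, 1, 0); (3, 3, 3))


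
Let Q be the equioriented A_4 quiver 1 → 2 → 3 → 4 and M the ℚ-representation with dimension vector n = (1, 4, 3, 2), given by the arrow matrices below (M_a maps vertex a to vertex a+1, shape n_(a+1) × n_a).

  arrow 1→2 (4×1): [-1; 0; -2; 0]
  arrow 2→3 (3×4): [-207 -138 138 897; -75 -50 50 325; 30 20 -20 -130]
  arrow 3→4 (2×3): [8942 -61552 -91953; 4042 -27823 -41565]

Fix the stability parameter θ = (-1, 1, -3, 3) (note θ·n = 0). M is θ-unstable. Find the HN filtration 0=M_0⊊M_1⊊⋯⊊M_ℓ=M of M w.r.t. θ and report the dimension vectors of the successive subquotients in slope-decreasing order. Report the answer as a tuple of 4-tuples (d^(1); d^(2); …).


Barcode: M ≅ I[1,4], I[2,2]^3, I[3,3], I[3,4]. HN layers by μ_θ (4 steps, strictly decreasing):
  μ^(1)=3; μ^(2)=1; μ^(3)=-1; μ^(4)=-3

((0, 0, 0, 2); (0, 3, 0, 0); (1, 1, 1, 0); (0, 0, 2, 0))


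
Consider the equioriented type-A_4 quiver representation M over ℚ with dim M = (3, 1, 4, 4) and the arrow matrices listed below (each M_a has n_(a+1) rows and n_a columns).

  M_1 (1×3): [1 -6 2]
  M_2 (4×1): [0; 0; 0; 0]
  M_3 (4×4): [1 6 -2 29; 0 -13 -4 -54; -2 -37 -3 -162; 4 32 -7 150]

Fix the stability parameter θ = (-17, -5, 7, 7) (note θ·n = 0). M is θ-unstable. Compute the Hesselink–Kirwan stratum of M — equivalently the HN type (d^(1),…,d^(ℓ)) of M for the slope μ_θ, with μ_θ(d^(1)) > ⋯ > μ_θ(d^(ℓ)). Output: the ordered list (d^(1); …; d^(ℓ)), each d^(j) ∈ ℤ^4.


Via rank(M_{q-1}∘⋯∘M_p): M ≅ I[1,1]^2, I[1,2], I[3,4]^4.
μ_θ-semistable layers: μ^(1)=7; μ^(2)=-5; μ^(3)=-17

((0, 0, 4, 4); (0, 1, 0, 0); (3, 0, 0, 0))


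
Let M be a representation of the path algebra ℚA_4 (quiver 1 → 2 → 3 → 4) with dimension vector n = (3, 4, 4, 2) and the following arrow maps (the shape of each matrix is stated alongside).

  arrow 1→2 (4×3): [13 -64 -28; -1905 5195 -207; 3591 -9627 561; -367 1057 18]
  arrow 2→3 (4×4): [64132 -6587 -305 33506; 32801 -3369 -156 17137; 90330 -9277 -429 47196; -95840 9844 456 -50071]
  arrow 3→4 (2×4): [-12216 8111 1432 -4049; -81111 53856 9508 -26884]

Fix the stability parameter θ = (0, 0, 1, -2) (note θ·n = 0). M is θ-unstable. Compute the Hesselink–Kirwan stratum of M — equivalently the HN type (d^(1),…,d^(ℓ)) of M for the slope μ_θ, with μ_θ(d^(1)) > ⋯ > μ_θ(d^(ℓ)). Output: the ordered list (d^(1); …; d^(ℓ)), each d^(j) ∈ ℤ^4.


Via rank(M_{q-1}∘⋯∘M_p): M ≅ I[1,3], I[1,4]^2, I[2,2], I[3,3].
μ_θ-semistable layers: μ^(1)=1; μ^(2)=0; μ^(3)=-1/4

((0, 0, 2, 0); (1, 2, 0, 0); (2, 2, 2, 2))


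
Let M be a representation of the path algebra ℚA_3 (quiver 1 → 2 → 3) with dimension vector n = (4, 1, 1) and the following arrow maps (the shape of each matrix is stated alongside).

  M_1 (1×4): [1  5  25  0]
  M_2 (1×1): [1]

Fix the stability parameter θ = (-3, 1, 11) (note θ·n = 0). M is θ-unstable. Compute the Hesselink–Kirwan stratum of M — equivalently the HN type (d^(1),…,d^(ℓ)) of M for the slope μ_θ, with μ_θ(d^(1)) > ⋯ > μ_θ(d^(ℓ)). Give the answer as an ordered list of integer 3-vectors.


Interval decomposition of M: I[1,1]^3, I[1,3].
HN type (ℓ=3): μ^(1)=11; μ^(2)=1; μ^(3)=-3

((0, 0, 1); (0, 1, 0); (4, 0, 0))


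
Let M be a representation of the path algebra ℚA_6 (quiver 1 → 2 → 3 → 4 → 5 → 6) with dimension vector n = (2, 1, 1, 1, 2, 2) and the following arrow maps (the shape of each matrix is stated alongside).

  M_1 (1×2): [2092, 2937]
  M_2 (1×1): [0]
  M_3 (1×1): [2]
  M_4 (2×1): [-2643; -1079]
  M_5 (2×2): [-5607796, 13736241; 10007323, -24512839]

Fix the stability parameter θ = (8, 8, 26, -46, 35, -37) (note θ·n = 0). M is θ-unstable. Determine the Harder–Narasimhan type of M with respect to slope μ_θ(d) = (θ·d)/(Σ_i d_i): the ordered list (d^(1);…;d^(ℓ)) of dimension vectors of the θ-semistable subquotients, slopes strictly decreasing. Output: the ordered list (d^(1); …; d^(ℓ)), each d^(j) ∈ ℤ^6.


Barcode: M ≅ I[1,1], I[1,2], I[3,6], I[5,6]. HN layers by μ_θ (3 steps, strictly decreasing):
  μ^(1)=8; μ^(2)=-1; μ^(3)=-10

((2, 1, 0, 0, 0, 0); (0, 0, 0, 0, 2, 2); (0, 0, 1, 1, 0, 0))


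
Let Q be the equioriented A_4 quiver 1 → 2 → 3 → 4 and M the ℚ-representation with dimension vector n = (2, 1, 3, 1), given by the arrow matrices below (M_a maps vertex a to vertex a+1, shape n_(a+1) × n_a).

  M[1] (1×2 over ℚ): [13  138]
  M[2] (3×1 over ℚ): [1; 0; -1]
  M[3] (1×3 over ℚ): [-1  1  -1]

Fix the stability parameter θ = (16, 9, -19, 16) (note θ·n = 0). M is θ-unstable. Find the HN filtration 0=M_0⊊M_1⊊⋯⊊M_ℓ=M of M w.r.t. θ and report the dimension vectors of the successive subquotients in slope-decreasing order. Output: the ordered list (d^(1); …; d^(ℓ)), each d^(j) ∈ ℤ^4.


Via rank(M_{q-1}∘⋯∘M_p): M ≅ I[1,1], I[1,3], I[3,3], I[3,4].
μ_θ-semistable layers: μ^(1)=16; μ^(2)=2; μ^(3)=-19

((1, 0, 0, 1); (1, 1, 1, 0); (0, 0, 2, 0))


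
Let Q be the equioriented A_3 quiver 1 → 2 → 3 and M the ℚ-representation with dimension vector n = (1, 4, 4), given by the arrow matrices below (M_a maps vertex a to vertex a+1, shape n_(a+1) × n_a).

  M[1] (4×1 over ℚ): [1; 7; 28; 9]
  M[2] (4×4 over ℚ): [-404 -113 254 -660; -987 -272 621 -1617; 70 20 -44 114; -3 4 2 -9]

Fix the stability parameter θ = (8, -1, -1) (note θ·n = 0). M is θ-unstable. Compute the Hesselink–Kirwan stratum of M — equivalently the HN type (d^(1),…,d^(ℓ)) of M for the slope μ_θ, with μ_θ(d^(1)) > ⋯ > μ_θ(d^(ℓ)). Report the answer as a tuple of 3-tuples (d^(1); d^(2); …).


Interval decomposition of M: I[1,3], I[2,2], I[2,3]^2, I[3,3].
HN type (ℓ=2): μ^(1)=2; μ^(2)=-1

((1, 1, 1); (0, 3, 3))


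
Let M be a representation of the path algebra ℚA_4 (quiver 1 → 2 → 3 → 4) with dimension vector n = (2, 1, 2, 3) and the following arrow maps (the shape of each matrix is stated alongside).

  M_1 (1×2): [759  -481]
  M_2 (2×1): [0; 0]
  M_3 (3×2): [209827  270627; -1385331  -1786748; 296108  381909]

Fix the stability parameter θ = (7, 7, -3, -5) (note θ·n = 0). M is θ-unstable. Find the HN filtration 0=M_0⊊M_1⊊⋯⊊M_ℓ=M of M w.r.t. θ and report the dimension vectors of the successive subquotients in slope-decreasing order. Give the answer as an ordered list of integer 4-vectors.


Barcode: M ≅ I[1,1], I[1,2], I[3,4]^2, I[4,4]. HN layers by μ_θ (3 steps, strictly decreasing):
  μ^(1)=7; μ^(2)=-4; μ^(3)=-5

((2, 1, 0, 0); (0, 0, 2, 2); (0, 0, 0, 1))


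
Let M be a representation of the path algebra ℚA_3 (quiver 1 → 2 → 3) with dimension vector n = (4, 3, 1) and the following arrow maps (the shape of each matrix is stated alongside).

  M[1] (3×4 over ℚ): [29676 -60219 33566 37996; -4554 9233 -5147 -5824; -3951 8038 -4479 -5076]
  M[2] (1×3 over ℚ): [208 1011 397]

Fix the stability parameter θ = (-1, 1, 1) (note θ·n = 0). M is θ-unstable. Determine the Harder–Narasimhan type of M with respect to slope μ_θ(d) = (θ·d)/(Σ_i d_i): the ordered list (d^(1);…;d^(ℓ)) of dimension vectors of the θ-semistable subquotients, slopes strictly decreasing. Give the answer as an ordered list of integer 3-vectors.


Interval decomposition of M: I[1,1], I[1,2]^2, I[1,3].
HN type (ℓ=2): μ^(1)=1; μ^(2)=-1

((0, 3, 1); (4, 0, 0))


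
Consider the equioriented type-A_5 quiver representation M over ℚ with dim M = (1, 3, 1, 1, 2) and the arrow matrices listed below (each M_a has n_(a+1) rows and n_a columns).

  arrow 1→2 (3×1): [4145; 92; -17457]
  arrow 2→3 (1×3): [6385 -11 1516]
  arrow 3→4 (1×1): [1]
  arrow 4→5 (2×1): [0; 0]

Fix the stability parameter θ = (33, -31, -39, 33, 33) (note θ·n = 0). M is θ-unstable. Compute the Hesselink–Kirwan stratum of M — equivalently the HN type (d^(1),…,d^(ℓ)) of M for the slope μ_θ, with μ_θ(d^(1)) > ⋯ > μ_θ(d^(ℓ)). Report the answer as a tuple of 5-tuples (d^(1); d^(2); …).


Barcode: M ≅ I[1,4], I[2,2]^2, I[5,5]^2. HN layers by μ_θ (3 steps, strictly decreasing):
  μ^(1)=33; μ^(2)=-37/3; μ^(3)=-31

((0, 0, 0, 1, 2); (1, 1, 1, 0, 0); (0, 2, 0, 0, 0))


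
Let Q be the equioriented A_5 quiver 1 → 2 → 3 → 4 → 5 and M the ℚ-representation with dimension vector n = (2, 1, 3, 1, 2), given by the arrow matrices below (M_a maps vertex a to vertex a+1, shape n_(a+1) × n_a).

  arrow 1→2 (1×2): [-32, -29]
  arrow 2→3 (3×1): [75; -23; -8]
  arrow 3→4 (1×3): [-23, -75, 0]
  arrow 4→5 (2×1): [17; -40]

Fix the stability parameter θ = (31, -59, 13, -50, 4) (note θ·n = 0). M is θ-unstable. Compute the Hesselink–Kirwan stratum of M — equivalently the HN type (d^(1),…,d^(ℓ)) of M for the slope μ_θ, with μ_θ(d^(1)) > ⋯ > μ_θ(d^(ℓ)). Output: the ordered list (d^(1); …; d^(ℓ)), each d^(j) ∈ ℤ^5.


Via rank(M_{q-1}∘⋯∘M_p): M ≅ I[1,1], I[1,3], I[3,3], I[3,5], I[5,5].
μ_θ-semistable layers: μ^(1)=31; μ^(2)=13; μ^(3)=4; μ^(4)=-14; μ^(5)=-37/2

((1, 0, 0, 0, 0); (0, 0, 2, 0, 0); (0, 0, 0, 0, 2); (1, 1, 0, 0, 0); (0, 0, 1, 1, 0))


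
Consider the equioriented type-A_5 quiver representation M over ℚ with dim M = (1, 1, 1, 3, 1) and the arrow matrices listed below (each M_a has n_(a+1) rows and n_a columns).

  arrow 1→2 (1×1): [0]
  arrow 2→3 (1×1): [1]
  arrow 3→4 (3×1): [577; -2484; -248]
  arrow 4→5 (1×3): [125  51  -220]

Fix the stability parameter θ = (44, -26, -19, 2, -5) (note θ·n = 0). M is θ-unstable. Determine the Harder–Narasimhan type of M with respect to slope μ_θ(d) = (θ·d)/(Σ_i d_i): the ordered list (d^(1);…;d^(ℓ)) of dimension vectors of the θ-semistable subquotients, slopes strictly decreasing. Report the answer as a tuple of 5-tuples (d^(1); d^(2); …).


Via rank(M_{q-1}∘⋯∘M_p): M ≅ I[1,1], I[2,5], I[4,4]^2.
μ_θ-semistable layers: μ^(1)=44; μ^(2)=2; μ^(3)=-3/2; μ^(4)=-19; μ^(5)=-26

((1, 0, 0, 0, 0); (0, 0, 0, 2, 0); (0, 0, 0, 1, 1); (0, 0, 1, 0, 0); (0, 1, 0, 0, 0))


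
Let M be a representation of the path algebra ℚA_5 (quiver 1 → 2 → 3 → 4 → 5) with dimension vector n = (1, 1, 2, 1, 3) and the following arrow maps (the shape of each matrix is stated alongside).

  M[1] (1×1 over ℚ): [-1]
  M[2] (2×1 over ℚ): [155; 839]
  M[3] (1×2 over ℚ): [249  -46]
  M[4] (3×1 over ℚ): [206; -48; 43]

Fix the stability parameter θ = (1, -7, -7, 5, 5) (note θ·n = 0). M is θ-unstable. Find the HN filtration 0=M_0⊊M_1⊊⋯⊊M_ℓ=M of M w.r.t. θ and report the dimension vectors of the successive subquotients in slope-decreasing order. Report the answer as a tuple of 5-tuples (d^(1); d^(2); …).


Interval decomposition of M: I[1,5], I[3,3], I[5,5]^2.
HN type (ℓ=3): μ^(1)=5; μ^(2)=-13/3; μ^(3)=-7

((0, 0, 0, 1, 3); (1, 1, 1, 0, 0); (0, 0, 1, 0, 0))


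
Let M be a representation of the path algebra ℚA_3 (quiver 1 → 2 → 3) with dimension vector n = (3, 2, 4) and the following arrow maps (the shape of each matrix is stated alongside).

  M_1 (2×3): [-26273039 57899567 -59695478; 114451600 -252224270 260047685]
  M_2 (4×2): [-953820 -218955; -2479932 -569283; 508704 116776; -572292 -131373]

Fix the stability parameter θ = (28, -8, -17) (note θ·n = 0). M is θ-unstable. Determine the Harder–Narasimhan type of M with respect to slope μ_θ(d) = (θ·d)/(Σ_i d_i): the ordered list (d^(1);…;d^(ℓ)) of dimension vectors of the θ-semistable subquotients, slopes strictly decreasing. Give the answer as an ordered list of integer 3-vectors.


Barcode: M ≅ I[1,1], I[1,2], I[1,3], I[3,3]^3. HN layers by μ_θ (4 steps, strictly decreasing):
  μ^(1)=28; μ^(2)=10; μ^(3)=1; μ^(4)=-17

((1, 0, 0); (1, 1, 0); (1, 1, 1); (0, 0, 3))


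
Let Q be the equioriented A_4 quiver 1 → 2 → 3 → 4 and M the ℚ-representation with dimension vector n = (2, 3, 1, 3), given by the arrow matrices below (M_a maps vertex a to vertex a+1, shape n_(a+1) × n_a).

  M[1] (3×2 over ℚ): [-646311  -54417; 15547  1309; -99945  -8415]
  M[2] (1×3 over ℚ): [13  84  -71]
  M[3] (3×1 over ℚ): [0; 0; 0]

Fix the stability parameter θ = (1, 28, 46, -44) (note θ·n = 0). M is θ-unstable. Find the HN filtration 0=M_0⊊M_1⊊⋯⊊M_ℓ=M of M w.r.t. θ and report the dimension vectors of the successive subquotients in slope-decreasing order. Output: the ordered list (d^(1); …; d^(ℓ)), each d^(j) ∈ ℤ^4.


Barcode: M ≅ I[1,1], I[1,2], I[2,2], I[2,3], I[4,4]^3. HN layers by μ_θ (4 steps, strictly decreasing):
  μ^(1)=46; μ^(2)=28; μ^(3)=1; μ^(4)=-44

((0, 0, 1, 0); (0, 3, 0, 0); (2, 0, 0, 0); (0, 0, 0, 3))


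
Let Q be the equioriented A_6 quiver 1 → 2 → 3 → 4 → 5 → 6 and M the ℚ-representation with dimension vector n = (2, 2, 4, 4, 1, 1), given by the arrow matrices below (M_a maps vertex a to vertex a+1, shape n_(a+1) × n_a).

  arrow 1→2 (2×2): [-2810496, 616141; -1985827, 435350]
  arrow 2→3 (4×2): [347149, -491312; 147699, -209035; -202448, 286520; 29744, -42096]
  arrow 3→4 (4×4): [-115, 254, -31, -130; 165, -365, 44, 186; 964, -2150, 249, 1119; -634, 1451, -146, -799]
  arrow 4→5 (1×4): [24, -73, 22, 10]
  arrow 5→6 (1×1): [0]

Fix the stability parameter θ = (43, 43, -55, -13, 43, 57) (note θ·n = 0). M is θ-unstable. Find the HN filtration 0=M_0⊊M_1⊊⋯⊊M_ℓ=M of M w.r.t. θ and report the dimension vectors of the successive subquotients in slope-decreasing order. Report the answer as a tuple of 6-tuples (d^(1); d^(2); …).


Barcode: M ≅ I[1,4], I[1,5], I[3,4]^2, I[6,6]. HN layers by μ_θ (5 steps, strictly decreasing):
  μ^(1)=57; μ^(2)=43; μ^(3)=9/2; μ^(4)=-13; μ^(5)=-55

((0, 0, 0, 0, 0, 1); (0, 0, 0, 0, 1, 0); (2, 2, 2, 2, 0, 0); (0, 0, 0, 2, 0, 0); (0, 0, 2, 0, 0, 0))


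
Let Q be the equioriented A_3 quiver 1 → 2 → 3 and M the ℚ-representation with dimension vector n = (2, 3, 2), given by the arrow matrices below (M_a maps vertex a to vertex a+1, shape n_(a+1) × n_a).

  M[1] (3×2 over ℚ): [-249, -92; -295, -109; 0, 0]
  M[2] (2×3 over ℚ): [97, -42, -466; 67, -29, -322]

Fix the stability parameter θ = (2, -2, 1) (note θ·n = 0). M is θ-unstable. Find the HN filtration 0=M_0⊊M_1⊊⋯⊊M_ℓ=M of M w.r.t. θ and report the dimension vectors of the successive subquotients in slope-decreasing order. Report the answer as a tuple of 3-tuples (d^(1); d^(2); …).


Barcode: M ≅ I[1,3]^2, I[2,2]. HN layers by μ_θ (3 steps, strictly decreasing):
  μ^(1)=1; μ^(2)=0; μ^(3)=-2

((0, 0, 2); (2, 2, 0); (0, 1, 0))


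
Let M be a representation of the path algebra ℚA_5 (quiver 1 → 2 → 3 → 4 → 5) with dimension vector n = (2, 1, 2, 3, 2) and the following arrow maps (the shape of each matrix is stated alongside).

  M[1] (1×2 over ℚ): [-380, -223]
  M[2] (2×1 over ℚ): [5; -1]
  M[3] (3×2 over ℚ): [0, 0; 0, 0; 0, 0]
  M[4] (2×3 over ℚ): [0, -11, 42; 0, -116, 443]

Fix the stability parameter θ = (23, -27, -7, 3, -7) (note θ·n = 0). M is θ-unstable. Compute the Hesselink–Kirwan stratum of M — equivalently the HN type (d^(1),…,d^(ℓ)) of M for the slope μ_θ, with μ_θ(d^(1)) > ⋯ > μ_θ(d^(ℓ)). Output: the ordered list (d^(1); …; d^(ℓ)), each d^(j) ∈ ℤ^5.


Barcode: M ≅ I[1,1], I[1,3], I[3,3], I[4,4], I[4,5]^2. HN layers by μ_θ (5 steps, strictly decreasing):
  μ^(1)=23; μ^(2)=3; μ^(3)=-2; μ^(4)=-11/3; μ^(5)=-7

((1, 0, 0, 0, 0); (0, 0, 0, 1, 0); (0, 0, 0, 2, 2); (1, 1, 1, 0, 0); (0, 0, 1, 0, 0))


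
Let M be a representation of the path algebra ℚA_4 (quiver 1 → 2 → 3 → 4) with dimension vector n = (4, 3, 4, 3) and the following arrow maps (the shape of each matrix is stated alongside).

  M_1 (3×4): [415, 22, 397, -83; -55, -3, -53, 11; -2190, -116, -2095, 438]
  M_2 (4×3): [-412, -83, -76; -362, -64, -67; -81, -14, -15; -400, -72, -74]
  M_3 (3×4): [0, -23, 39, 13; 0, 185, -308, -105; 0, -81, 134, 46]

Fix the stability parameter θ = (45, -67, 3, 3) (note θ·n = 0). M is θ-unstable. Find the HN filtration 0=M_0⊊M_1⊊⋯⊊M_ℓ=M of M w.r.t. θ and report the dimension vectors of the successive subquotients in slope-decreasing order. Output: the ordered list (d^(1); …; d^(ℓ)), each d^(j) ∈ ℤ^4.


Interval decomposition of M: I[1,1], I[1,3], I[1,4]^2, I[3,4].
HN type (ℓ=3): μ^(1)=45; μ^(2)=3; μ^(3)=-11

((1, 0, 0, 0); (0, 0, 4, 3); (3, 3, 0, 0))


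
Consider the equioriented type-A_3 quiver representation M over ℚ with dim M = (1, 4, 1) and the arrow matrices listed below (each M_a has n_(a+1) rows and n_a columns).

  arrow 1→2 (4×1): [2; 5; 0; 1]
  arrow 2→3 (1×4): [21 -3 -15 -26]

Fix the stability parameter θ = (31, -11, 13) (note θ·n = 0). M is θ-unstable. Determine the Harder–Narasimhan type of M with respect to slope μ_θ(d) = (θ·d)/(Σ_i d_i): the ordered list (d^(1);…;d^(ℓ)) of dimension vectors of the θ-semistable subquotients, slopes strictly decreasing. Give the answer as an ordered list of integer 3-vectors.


Barcode: M ≅ I[1,3], I[2,2]^3. HN layers by μ_θ (3 steps, strictly decreasing):
  μ^(1)=13; μ^(2)=10; μ^(3)=-11

((0, 0, 1); (1, 1, 0); (0, 3, 0))


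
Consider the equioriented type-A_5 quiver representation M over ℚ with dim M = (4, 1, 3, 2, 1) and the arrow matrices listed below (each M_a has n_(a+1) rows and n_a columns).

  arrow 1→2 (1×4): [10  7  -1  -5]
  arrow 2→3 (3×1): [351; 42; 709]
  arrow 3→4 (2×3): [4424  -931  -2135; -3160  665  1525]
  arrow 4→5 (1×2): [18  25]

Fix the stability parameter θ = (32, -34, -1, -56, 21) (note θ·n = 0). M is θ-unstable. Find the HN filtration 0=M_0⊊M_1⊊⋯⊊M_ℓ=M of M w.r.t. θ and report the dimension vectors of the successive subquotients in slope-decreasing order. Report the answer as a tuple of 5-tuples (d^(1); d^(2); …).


Interval decomposition of M: I[1,1]^3, I[1,5], I[3,3]^2, I[4,4].
HN type (ℓ=5): μ^(1)=32; μ^(2)=21; μ^(3)=-1; μ^(4)=-59/4; μ^(5)=-56

((3, 0, 0, 0, 0); (0, 0, 0, 0, 1); (0, 0, 2, 0, 0); (1, 1, 1, 1, 0); (0, 0, 0, 1, 0))


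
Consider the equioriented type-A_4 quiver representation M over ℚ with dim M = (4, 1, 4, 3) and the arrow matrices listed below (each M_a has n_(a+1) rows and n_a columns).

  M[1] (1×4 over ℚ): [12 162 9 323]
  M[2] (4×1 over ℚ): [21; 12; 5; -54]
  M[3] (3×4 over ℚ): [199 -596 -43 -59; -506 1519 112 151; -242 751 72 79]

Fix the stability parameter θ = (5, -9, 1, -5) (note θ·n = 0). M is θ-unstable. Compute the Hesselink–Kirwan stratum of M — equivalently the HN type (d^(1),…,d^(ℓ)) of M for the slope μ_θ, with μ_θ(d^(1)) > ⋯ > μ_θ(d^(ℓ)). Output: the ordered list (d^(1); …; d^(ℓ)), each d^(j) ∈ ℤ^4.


Interval decomposition of M: I[1,1]^3, I[1,4], I[3,3]^2, I[3,4], I[4,4].
HN type (ℓ=4): μ^(1)=5; μ^(2)=1; μ^(3)=-2; μ^(4)=-5

((3, 0, 0, 0); (0, 0, 2, 0); (1, 1, 2, 2); (0, 0, 0, 1))


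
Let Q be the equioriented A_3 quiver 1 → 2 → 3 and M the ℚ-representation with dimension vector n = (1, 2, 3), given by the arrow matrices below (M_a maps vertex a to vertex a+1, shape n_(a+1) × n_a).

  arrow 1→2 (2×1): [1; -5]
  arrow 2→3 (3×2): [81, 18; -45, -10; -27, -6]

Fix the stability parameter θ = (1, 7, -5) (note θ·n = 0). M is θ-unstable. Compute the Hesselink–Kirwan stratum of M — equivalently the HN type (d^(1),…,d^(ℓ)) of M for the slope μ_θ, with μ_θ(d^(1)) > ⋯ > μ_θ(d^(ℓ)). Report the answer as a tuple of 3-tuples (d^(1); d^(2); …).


Barcode: M ≅ I[1,3], I[2,2], I[3,3]^2. HN layers by μ_θ (3 steps, strictly decreasing):
  μ^(1)=7; μ^(2)=1; μ^(3)=-5

((0, 1, 0); (1, 1, 1); (0, 0, 2))


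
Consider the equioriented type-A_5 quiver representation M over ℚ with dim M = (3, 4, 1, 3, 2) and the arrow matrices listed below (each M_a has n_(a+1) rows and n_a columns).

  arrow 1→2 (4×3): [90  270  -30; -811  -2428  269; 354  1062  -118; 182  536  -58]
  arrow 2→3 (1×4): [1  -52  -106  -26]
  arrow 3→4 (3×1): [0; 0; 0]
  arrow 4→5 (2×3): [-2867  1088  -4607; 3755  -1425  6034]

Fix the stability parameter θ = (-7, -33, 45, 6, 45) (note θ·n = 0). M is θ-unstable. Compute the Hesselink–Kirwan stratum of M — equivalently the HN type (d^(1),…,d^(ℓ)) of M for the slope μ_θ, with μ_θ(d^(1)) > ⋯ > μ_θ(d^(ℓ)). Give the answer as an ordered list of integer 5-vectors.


Via rank(M_{q-1}∘⋯∘M_p): M ≅ I[1,1], I[1,2], I[1,3], I[2,2]^2, I[4,4], I[4,5]^2.
μ_θ-semistable layers: μ^(1)=45; μ^(2)=6; μ^(3)=-7; μ^(4)=-20; μ^(5)=-33

((0, 0, 1, 0, 2); (0, 0, 0, 3, 0); (1, 0, 0, 0, 0); (2, 2, 0, 0, 0); (0, 2, 0, 0, 0))


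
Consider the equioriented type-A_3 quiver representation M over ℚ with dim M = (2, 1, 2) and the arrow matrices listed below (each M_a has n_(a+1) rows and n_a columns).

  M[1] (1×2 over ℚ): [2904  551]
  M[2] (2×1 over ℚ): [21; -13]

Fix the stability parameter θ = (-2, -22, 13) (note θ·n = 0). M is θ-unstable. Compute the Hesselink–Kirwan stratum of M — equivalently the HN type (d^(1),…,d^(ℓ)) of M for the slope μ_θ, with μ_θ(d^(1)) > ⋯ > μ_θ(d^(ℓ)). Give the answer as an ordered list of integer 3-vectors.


Interval decomposition of M: I[1,1], I[1,3], I[3,3].
HN type (ℓ=3): μ^(1)=13; μ^(2)=-2; μ^(3)=-12

((0, 0, 2); (1, 0, 0); (1, 1, 0))


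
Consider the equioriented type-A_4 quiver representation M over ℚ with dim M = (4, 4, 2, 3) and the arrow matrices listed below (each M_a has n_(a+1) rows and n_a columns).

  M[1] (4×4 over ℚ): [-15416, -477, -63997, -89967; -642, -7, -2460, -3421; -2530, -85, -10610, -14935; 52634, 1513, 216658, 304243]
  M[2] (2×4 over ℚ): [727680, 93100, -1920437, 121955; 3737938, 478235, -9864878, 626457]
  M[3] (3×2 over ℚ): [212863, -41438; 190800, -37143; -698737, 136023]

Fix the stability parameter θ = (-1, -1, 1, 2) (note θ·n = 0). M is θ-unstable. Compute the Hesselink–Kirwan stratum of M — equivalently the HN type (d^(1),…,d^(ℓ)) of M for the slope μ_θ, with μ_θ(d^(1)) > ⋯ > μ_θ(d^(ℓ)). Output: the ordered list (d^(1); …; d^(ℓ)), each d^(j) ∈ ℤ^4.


Interval decomposition of M: I[1,1]^2, I[1,2]^2, I[2,4]^2, I[4,4].
HN type (ℓ=3): μ^(1)=2; μ^(2)=1; μ^(3)=-1

((0, 0, 0, 3); (0, 0, 2, 0); (4, 4, 0, 0))


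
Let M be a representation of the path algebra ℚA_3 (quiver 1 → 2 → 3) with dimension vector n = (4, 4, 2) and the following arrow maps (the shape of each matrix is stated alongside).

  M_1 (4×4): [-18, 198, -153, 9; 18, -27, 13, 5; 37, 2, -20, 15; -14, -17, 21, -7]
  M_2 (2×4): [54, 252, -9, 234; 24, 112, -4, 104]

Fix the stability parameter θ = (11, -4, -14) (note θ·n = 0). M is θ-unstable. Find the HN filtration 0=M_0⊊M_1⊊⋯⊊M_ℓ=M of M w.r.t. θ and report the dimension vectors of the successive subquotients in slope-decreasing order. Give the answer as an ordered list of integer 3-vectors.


Interval decomposition of M: I[1,1], I[1,2]^2, I[1,3], I[2,2], I[3,3].
HN type (ℓ=5): μ^(1)=11; μ^(2)=7/2; μ^(3)=-7/3; μ^(4)=-4; μ^(5)=-14

((1, 0, 0); (2, 2, 0); (1, 1, 1); (0, 1, 0); (0, 0, 1))


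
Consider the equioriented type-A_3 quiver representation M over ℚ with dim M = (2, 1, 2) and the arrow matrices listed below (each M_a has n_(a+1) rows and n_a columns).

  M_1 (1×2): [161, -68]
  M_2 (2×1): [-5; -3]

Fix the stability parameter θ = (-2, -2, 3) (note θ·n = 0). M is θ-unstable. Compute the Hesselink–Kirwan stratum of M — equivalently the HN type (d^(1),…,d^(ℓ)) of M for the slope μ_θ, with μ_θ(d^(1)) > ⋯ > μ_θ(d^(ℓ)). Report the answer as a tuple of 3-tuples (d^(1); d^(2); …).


Barcode: M ≅ I[1,1], I[1,3], I[3,3]. HN layers by μ_θ (2 steps, strictly decreasing):
  μ^(1)=3; μ^(2)=-2

((0, 0, 2); (2, 1, 0))
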